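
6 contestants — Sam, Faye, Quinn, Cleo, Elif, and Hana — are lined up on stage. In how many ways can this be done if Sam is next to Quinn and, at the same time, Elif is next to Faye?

Treat {Sam,Quinn} as one block (2 orders) and {Elif,Faye} as another (2 orders).
That leaves 4 units to arrange: 2 × 2 × 4! = 4 × 24 = 96.

96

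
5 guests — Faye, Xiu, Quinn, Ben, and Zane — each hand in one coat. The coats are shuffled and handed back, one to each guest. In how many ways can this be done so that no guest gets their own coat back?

Let Aᵢ be the assignments in which guest i gets their own coat. We want the size of the complement of A₁∪…∪A_5.
By inclusion–exclusion this is Σ_{j=0}^{5} (−1)^j C(5,j)·(5−j)!.
Computing: 120 − 120 + 60 − 20 + 5 − 1 = 44.

44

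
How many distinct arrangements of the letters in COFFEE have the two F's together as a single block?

Treat the 2 copies of F as a single block. The multiset to arrange is then {FF, C, E, E, O}, 5 items in all.
That gives (5)!/(2!) = 60 arrangements.

60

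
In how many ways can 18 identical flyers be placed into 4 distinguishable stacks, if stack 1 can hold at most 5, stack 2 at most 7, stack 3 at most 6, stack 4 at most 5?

56

Ignoring the caps, the number of non-negative solutions to x_1+…+x_4 = 18 is C(21,3) = 1330.
Subtract solutions that violate a single cap (substitute x_i' = x_i − (cap_i+1)): x_1 ≥ 6 gives C(15,3) = 455; x_2 ≥ 8 gives C(13,3) = 286; x_3 ≥ 7 gives C(14,3) = 364; x_4 ≥ 6 gives C(15,3) = 455. Together 1560.
Add back pairs where two caps are both exceeded: 35 + 56 + 84 + 20 + 35 + 56 = 286.
By inclusion–exclusion the count is 1330 − 1560 + 286 = 56.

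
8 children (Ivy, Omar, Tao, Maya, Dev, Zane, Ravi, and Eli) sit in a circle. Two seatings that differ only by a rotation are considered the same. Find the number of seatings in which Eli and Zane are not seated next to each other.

Without the restriction there are (7)! = 5040 seatings.
Seatings with Eli beside Zane: treat them as a block with 2 internal orders, giving 2 × (6)! = 1440.
Subtracting, 5040 − 1440 = 3600.

3600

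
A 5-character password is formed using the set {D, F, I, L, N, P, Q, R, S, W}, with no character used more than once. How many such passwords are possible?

30240

This is a permutation of 5 out of 10: P(10,5) = 10!/5!.
10 × 9 × 8 × 7 × 6 = 30240.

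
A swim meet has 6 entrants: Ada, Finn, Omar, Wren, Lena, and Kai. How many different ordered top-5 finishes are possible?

720

There are 6 choices for 1st place, 5 for 2nd, and so on down to 2 for position 5.
That gives 6 × 5 × 4 × 3 × 2 = 720.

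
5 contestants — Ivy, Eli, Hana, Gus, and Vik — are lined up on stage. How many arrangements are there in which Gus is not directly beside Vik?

72

There are 5! = 120 arrangements in all. If Gus and Vik are adjacent, merging them into one block gives 2·(4)! = 48 arrangements.
So 120 − 48 = 72 arrangements keep them apart.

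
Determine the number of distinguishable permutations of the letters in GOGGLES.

840

GOGGLES has 7 letters with G appearing 3 times.
The number of distinct arrangements is 7!/(3!) = 5040/6 = 840.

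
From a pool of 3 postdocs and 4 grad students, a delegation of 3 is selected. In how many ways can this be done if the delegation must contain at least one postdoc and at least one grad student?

Total 3-person selections from all 7: C(7,3) = 35.
Subtract selections that omit an entire group: no postdocs → C(4,3) = 4; no grad students → C(3,3) = 1.
Both groups omitted at once is impossible, so 35 − 5 = 30.

30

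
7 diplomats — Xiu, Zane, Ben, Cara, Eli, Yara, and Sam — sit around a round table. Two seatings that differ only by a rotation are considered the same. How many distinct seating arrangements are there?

720

Around a circle, 7 distinct people have 7!/7 = (6)! = 720 rotationally distinct seatings.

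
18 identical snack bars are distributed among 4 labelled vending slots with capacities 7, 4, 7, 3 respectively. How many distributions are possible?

Ignoring the caps, the number of non-negative solutions to x_1+…+x_4 = 18 is C(21,3) = 1330.
Subtract solutions that violate a single cap (substitute x_i' = x_i − (cap_i+1)): x_1 ≥ 8 gives C(13,3) = 286; x_2 ≥ 5 gives C(16,3) = 560; x_3 ≥ 8 gives C(13,3) = 286; x_4 ≥ 4 gives C(17,3) = 680. Together 1812.
Add back pairs where two caps are both exceeded: 56 + 10 + 84 + 56 + 220 + 84 = 510.
Subtract triples: 0 + 4 + 0 + 4 = 8.
By inclusion–exclusion the count is 1330 − 1812 + 510 − 8 = 20.

20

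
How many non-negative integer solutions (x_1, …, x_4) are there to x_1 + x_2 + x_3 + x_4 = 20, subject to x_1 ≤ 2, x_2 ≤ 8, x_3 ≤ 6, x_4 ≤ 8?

31

Ignoring the caps, the number of non-negative solutions to x_1+…+x_4 = 20 is C(23,3) = 1771.
Subtract solutions that violate a single cap (substitute x_i' = x_i − (cap_i+1)): x_1 ≥ 3 gives C(20,3) = 1140; x_2 ≥ 9 gives C(14,3) = 364; x_3 ≥ 7 gives C(16,3) = 560; x_4 ≥ 9 gives C(14,3) = 364. Together 2428.
Add back pairs where two caps are both exceeded: 165 + 286 + 165 + 35 + 10 + 35 = 696.
Subtract triples: 4 + 0 + 4 + 0 = 8.
By inclusion–exclusion the count is 1771 − 2428 + 696 − 8 = 31.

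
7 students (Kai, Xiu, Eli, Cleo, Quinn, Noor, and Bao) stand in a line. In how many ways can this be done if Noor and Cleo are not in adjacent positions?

3600

Of the 7! = 5040 arrangements, those with Noor and Cleo adjacent number 2 × 6! = 1440 (treat the pair as a block with 2 internal orders).
Complementary counting: 5040 − 1440 = 3600.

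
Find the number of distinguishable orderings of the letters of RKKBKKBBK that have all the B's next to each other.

42

Treat the 3 copies of B as a single block. The multiset to arrange is then {BBB, K, K, K, K, K, R}, 7 items in all.
That gives (7)!/(5!) = 42 arrangements.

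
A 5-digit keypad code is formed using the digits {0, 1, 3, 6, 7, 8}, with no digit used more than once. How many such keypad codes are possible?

Choose and order 5 of the 6 symbols: the first digit has 6 options, the next 5, and so on down to 2.
That product is 6 × 5 × 4 × 3 × 2 = 720.

720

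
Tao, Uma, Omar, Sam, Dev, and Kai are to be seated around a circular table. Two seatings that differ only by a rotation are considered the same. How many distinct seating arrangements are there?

120

Around a circle, 6 distinct people have 6!/6 = (5)! = 120 rotationally distinct seatings.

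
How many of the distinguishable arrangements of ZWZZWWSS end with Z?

210

Fix Z in the last position and arrange the remaining 7 letters.
Those 7 letters have S appearing twice, W appearing 3 times, and Z appearing twice, giving (7)!/(3!·2!·2!) = 210.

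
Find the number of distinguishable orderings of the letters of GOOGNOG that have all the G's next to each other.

20

Treat the 3 copies of G as a single block. The multiset to arrange is then {GGG, N, O, O, O}, 5 items in all.
That gives (5)!/(3!) = 20 arrangements.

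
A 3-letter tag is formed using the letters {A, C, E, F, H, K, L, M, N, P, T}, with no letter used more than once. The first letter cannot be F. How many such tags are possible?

900

The first letter has 11−1 = 10 choices (anything except F).
The remaining 2 letters are filled from the other 10 symbols without repetition: 10 × 9 = 90.
Total: 10 × 90 = 900.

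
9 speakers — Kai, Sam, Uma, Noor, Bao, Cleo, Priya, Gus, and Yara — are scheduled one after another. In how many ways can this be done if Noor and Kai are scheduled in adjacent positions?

Place the 7 others and the Noor-Kai pair as 8 objects in a line; the pair has 2 internal arrangements.
So the count is 2·(8)! = 80640.

80640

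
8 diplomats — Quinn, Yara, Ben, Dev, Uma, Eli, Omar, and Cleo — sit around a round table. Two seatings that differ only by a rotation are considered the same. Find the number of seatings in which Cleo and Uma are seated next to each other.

1440

Glue Cleo and Uma into a block (2 internal orders). Seating 7 units around a circle gives (6)! arrangements.
So 2 × (6)! = 2 × 720 = 1440.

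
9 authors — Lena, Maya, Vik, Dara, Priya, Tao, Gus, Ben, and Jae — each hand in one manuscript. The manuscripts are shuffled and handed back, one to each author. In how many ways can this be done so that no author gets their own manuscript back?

133496

This is the derangement count D_9: permutations of 9 items with no fixed point.
By inclusion–exclusion this is Σ_{j=0}^{9} (−1)^j C(9,j)·(9−j)!.
Computing: 362880 − 362880 + 181440 − 60480 + 15120 − 3024 + 504 − 72 + 9 − 1 = 133496.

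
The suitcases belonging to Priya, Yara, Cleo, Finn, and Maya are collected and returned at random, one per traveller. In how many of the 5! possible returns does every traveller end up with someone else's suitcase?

44

Let Aᵢ be the assignments in which traveller i gets their own suitcase. We want the size of the complement of A₁∪…∪A_5.
By inclusion–exclusion this is Σ_{j=0}^{5} (−1)^j C(5,j)·(5−j)!.
Computing: 120 − 120 + 60 − 20 + 5 − 1 = 44.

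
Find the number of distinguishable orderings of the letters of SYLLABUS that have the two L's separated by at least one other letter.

Total arrangements of SYLLABUS: 8!/(2!·2!) = 10080.
Arrangements with the L's together: treat LL as one letter, giving (7)!/(2!) = 2520.
Subtracting, 10080 − 2520 = 7560 arrangements keep the L's apart.

7560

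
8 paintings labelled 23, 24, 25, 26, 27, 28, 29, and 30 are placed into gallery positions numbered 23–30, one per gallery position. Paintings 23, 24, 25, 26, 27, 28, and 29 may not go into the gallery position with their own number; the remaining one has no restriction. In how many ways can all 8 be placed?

Let Aᵢ (for 23 ≤ i ≤ 29) be the placements that put painting i in its forbidden gallery position. Any j of these fix j positions, leaving (8−j)! ways to fill the rest, and there are C(7,j) ways to pick which j.
By inclusion–exclusion, the number of valid placements is Σ_{j=0}^{7} (−1)^j C(7,j)·(8−j)!.
Computing: 40320 − 35280 + 15120 − 4200 + 840 − 126 + 14 − 1 = 16687.

16687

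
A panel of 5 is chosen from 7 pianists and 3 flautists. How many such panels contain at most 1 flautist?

126

Split by how many flautists are chosen (0 through 1).
Sum: C(3,0)·C(7,5) + C(3,1)·C(7,4) = 21 + 105 = 126.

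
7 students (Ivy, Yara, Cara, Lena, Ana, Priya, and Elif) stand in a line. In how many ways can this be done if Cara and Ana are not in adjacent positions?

3600

There are 7! = 5040 arrangements in all. If Cara and Ana are adjacent, merging them into one block gives 2·(6)! = 1440 arrangements.
So 5040 − 1440 = 3600 arrangements keep them apart.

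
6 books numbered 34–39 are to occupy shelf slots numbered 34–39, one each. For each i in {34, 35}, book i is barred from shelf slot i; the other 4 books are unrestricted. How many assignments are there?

Let Aᵢ (for i ∈ {34, 35}) be the placements that put book i in its forbidden shelf slot. Any j of these fix j positions, leaving (6−j)! ways to fill the rest, and there are C(2,j) ways to pick which j.
By inclusion–exclusion, the number of valid placements is Σ_{j=0}^{2} (−1)^j C(2,j)·(6−j)!.
Computing: 720 − 240 + 24 = 504.

504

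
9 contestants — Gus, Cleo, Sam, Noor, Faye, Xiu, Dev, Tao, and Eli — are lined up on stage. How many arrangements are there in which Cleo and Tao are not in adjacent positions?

There are 9! = 362880 arrangements in all. If Cleo and Tao are adjacent, merging them into one block gives 2·(8)! = 80640 arrangements.
So 362880 − 80640 = 282240 arrangements keep them apart.

282240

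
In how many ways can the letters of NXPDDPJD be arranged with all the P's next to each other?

840

Treat the 2 copies of P as a single block. The multiset to arrange is then {PP, D, D, D, J, N, X}, 7 items in all.
That gives (7)!/(3!) = 840 arrangements.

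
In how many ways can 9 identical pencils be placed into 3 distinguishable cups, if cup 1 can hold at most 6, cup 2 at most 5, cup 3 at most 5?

Ignoring the caps, the number of non-negative solutions to x_1+…+x_3 = 9 is C(11,2) = 55.
Subtract solutions that violate a single cap (substitute x_i' = x_i − (cap_i+1)): x_1 ≥ 7 gives C(4,2) = 6; x_2 ≥ 6 gives C(5,2) = 10; x_3 ≥ 6 gives C(5,2) = 10. Together 26.
No two caps can be exceeded simultaneously, so the pair terms are all 0.
By inclusion–exclusion the count is 55 − 26 + 0 = 29.

29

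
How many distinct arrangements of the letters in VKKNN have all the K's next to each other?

12

Treat the 2 copies of K as a single block. The multiset to arrange is then {KK, N, N, V}, 4 items in all.
That gives (4)!/(2!) = 12 arrangements.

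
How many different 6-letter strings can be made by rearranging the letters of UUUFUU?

6

UUUFUU has 6 letters with U appearing 5 times.
So there are 6! / (5!) = 6 distinguishable arrangements.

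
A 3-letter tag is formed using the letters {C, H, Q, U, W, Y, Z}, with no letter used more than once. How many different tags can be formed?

210

With no repetition, fill the 3 letters in order: 7 choices, then 6, down to 5.
That product is 7 × 6 × 5 = 210.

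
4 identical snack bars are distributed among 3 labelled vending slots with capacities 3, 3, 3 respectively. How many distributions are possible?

12

By stars and bars, unrestricted non-negative solutions to x_1+…+x_3 = 4 number C(4+2,2) = 15.
Subtract solutions that violate a single cap (substitute x_i' = x_i − (cap_i+1)): x_1 ≥ 4 gives C(2,2) = 1; x_2 ≥ 4 gives C(2,2) = 1; x_3 ≥ 4 gives C(2,2) = 1. Together 3.
No two caps can be exceeded simultaneously, so the pair terms are all 0.
By inclusion–exclusion the count is 15 − 3 + 0 = 12.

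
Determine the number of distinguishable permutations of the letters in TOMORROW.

Letter multiplicities in TOMORROW: M×1, O×3, R×2, T×1, W×1.
Dividing 8! = 40320 by 3!·2! = 12 for the repeated letters gives 3360.

3360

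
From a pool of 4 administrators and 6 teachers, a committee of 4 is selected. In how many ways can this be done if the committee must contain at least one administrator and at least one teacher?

Unrestricted: C(10,4) = 210 ways to pick any 4 of the 10.
Selections missing a whole group: no administrators → C(6,4) = 15; no teachers → C(4,4) = 1.
Both groups omitted at once is impossible, so 210 − 16 = 194.

194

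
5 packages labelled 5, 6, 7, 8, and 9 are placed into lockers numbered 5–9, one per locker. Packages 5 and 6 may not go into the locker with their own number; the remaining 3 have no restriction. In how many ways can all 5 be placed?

78

Let Aᵢ (for i ∈ {5, 6}) be the placements that put package i in its forbidden locker. Any j of these fix j positions, leaving (5−j)! ways to fill the rest, and there are C(2,j) ways to pick which j.
By inclusion–exclusion, the number of valid placements is Σ_{j=0}^{2} (−1)^j C(2,j)·(5−j)!.
Computing: 120 − 48 + 6 = 78.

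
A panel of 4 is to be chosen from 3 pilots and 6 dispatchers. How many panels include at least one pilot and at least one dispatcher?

111

Total 4-person selections from all 9: C(9,4) = 126.
Selections missing a whole group: no pilots → C(6,4) = 15; no dispatchers → C(3,4) = 0.
Both groups omitted at once is impossible, so 126 − 15 = 111.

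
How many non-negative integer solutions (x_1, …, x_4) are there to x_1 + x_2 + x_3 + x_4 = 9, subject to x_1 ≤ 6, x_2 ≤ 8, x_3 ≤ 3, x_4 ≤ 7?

Without the upper bounds there are C(12,3) = 220 ways to split 9 among 4 variables.
Subtract solutions that violate a single cap (substitute x_i' = x_i − (cap_i+1)): x_1 ≥ 7 gives C(5,3) = 10; x_2 ≥ 9 gives C(3,3) = 1; x_3 ≥ 4 gives C(8,3) = 56; x_4 ≥ 8 gives C(4,3) = 4. Together 71.
No two caps can be exceeded simultaneously, so the pair terms are all 0.
By inclusion–exclusion the count is 220 − 71 + 0 = 149.

149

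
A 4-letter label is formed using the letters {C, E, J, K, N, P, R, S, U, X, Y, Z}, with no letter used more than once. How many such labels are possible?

With no repetition, fill the 4 letters in order: 12 choices, then 11, down to 9.
That product is 12 × 11 × 10 × 9 = 11880.

11880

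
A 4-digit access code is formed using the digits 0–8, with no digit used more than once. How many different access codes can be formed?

3024

Choose and order 4 of the 9 symbols: the first digit has 9 options, the next 8, then 7, 6.
That product is 9 × 8 × 7 × 6 = 3024.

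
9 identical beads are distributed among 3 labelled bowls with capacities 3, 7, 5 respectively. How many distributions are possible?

21

Ignoring the caps, the number of non-negative solutions to x_1+…+x_3 = 9 is C(11,2) = 55.
Subtract solutions that violate a single cap (substitute x_i' = x_i − (cap_i+1)): x_1 ≥ 4 gives C(7,2) = 21; x_2 ≥ 8 gives C(3,2) = 3; x_3 ≥ 6 gives C(5,2) = 10. Together 34.
No two caps can be exceeded simultaneously, so the pair terms are all 0.
By inclusion–exclusion the count is 55 − 34 + 0 = 21.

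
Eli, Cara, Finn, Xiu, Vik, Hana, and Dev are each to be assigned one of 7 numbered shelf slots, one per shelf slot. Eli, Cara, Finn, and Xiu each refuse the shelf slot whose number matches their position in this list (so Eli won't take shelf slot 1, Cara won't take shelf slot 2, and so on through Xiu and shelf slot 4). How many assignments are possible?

Let Aᵢ (for 1 ≤ i ≤ 4) be the placements that put person i in their forbidden shelf slot. Any j of these fix j positions, leaving (7−j)! ways to fill the rest, and there are C(4,j) ways to pick which j.
By inclusion–exclusion, the number of valid placements is Σ_{j=0}^{4} (−1)^j C(4,j)·(7−j)!.
Computing: 5040 − 2880 + 720 − 96 + 6 = 2790.

2790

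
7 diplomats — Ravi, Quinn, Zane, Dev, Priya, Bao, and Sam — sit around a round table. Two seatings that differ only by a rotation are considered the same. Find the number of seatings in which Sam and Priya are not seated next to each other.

Without the restriction there are (6)! = 720 seatings.
Seatings with Sam beside Priya: treat them as a block with 2 internal orders, giving 2 × (5)! = 240.
Subtracting, 720 − 240 = 480.

480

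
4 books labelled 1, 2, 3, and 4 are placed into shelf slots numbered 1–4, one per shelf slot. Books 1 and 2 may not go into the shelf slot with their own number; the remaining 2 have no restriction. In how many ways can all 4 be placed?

14

Let Aᵢ (for i ∈ {1, 2}) be the placements that put book i in its forbidden shelf slot. Any j of these fix j positions, leaving (4−j)! ways to fill the rest, and there are C(2,j) ways to pick which j.
By inclusion–exclusion, the number of valid placements is Σ_{j=0}^{2} (−1)^j C(2,j)·(4−j)!.
Computing: 24 − 12 + 2 = 14.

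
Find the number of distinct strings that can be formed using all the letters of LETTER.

180

The 6 letters of LETTER have repeats: E appearing twice and T appearing twice.
The number of distinct arrangements is 6!/(2!·2!) = 720/4 = 180.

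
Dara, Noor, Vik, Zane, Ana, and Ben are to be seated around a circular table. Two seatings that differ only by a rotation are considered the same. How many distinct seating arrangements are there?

120

Fix one person's seat to break rotational symmetry; the remaining 5 people can be arranged in (5)! = 120 ways.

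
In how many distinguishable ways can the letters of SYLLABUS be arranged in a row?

SYLLABUS has 8 letters with L appearing twice and S appearing twice.
Dividing 8! = 40320 by 2!·2! = 4 for the repeated letters gives 10080.

10080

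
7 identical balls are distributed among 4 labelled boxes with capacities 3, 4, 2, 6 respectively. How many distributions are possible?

55

Ignoring the caps, the number of non-negative solutions to x_1+…+x_4 = 7 is C(10,3) = 120.
Subtract solutions that violate a single cap (substitute x_i' = x_i − (cap_i+1)): x_1 ≥ 4 gives C(6,3) = 20; x_2 ≥ 5 gives C(5,3) = 10; x_3 ≥ 3 gives C(7,3) = 35; x_4 ≥ 7 gives C(3,3) = 1. Together 66.
Add back pairs where two caps are both exceeded: 0 + 1 + 0 + 0 + 0 + 0 = 1.
By inclusion–exclusion the count is 120 − 66 + 1 = 55.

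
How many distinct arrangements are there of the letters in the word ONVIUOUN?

5040

Letter multiplicities in ONVIUOUN: I×1, N×2, O×2, U×2, V×1.
So there are 8! / (2!·2!·2!) = 5040 distinguishable arrangements.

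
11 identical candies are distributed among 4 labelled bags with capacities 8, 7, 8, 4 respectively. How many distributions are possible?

240

Ignoring the caps, the number of non-negative solutions to x_1+…+x_4 = 11 is C(14,3) = 364.
Subtract solutions that violate a single cap (substitute x_i' = x_i − (cap_i+1)): x_1 ≥ 9 gives C(5,3) = 10; x_2 ≥ 8 gives C(6,3) = 20; x_3 ≥ 9 gives C(5,3) = 10; x_4 ≥ 5 gives C(9,3) = 84. Together 124.
No two caps can be exceeded simultaneously, so the pair terms are all 0.
By inclusion–exclusion the count is 364 − 124 + 0 = 240.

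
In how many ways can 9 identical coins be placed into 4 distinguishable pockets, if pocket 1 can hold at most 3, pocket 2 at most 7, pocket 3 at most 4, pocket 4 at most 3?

75

Ignoring the caps, the number of non-negative solutions to x_1+…+x_4 = 9 is C(12,3) = 220.
Subtract solutions that violate a single cap (substitute x_i' = x_i − (cap_i+1)): x_1 ≥ 4 gives C(8,3) = 56; x_2 ≥ 8 gives C(4,3) = 4; x_3 ≥ 5 gives C(7,3) = 35; x_4 ≥ 4 gives C(8,3) = 56. Together 151.
Add back pairs where two caps are both exceeded: 0 + 1 + 4 + 0 + 0 + 1 = 6.
By inclusion–exclusion the count is 220 − 151 + 6 = 75.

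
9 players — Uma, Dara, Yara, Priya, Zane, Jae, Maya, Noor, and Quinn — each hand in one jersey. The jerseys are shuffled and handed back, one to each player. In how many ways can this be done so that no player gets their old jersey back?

Let Aᵢ be the assignments in which player i gets their old jersey. We want the size of the complement of A₁∪…∪A_9.
By inclusion–exclusion this is Σ_{j=0}^{9} (−1)^j C(9,j)·(9−j)!.
Computing: 362880 − 362880 + 181440 − 60480 + 15120 − 3024 + 504 − 72 + 9 − 1 = 133496.

133496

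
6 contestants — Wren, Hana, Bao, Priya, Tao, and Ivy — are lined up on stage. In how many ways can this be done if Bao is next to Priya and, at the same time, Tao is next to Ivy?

Treat {Bao,Priya} as one block (2 orders) and {Tao,Ivy} as another (2 orders).
That leaves 4 units to arrange: 2 × 2 × 4! = 4 × 24 = 96.

96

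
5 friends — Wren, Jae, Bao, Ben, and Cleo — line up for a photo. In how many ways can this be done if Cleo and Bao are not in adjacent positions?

There are 5! = 120 arrangements in all. If Cleo and Bao are adjacent, merging them into one block gives 2·(4)! = 48 arrangements.
So 120 − 48 = 72 arrangements keep them apart.

72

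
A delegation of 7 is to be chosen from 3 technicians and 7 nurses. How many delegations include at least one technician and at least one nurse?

119

Unrestricted: C(10,7) = 120 ways to pick any 7 of the 10.
Selections missing a whole group: no technicians → C(7,7) = 1; no nurses → C(3,7) = 0.
Both groups omitted at once is impossible, so 120 − 1 = 119.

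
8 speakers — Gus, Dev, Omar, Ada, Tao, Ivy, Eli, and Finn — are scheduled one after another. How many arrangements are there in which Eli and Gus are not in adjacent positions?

There are 8! = 40320 arrangements in all. If Eli and Gus are adjacent, merging them into one block gives 2·(7)! = 10080 arrangements.
Complementary counting: 40320 − 10080 = 30240.

30240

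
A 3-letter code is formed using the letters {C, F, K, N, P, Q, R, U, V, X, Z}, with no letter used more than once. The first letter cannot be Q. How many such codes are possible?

The first letter has 11−1 = 10 choices (anything except Q).
The remaining 2 letters are filled from the other 10 symbols without repetition: 10 × 9 = 90.
Total: 10 × 90 = 900.

900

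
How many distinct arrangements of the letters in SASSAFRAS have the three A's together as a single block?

210

Treat the 3 copies of A as a single block. The multiset to arrange is then {AAA, F, R, S, S, S, S}, 7 items in all.
That gives (7)!/(4!) = 210 arrangements.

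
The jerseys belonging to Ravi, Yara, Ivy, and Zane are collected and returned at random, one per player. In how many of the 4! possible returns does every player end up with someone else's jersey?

9

This is the derangement count D_4: permutations of 4 items with no fixed point.
By inclusion–exclusion this is Σ_{j=0}^{4} (−1)^j C(4,j)·(4−j)!.
Computing: 24 − 24 + 12 − 4 + 1 = 9.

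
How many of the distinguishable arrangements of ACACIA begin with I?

10

Fix I in the first position and arrange the remaining 5 letters.
Those 5 letters have A appearing 3 times and C appearing twice, giving (5)!/(3!·2!) = 10.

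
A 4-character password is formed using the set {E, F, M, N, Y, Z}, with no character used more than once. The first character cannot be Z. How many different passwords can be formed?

The first character has 6−1 = 5 choices (anything except Z).
The remaining 3 characters are filled from the other 5 symbols without repetition: 5 × 4 × 3 = 60.
Total: 5 × 60 = 300.

300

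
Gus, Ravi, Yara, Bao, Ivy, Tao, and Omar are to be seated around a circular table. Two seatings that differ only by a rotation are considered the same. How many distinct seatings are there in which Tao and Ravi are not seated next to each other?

480

All circular seatings of 7 people number (6)! = 720.
Those with Tao next to Ravi: fuse the pair into one unit and seat 6 units around a circle — 2·(5)! = 240.
Subtracting, 720 − 240 = 480.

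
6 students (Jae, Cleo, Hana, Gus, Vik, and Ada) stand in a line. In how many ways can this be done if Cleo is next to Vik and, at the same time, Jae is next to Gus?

Treat {Cleo,Vik} as one block (2 orders) and {Jae,Gus} as another (2 orders).
That leaves 4 units to arrange: 2 × 2 × 4! = 4 × 24 = 96.

96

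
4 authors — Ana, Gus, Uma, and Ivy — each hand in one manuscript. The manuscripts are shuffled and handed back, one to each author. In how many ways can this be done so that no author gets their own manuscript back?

9

Count assignments avoiding every fixed point. For any j of the 4 authors fixed to their own manuscript, the other 4−j can be arranged in (4−j)! ways.
By inclusion–exclusion this is Σ_{j=0}^{4} (−1)^j C(4,j)·(4−j)!.
Computing: 24 − 24 + 12 − 4 + 1 = 9.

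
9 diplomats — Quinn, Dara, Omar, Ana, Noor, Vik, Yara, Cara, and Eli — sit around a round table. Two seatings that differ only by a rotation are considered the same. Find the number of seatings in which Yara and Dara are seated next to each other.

Glue Yara and Dara into a block (2 internal orders). Seating 8 units around a circle gives (7)! arrangements.
So 2 × (7)! = 2 × 5040 = 10080.

10080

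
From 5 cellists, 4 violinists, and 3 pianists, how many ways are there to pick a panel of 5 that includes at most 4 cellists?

Split by how many cellists are chosen (0 through 4).
Sum: C(5,0)·C(7,5) + C(5,1)·C(7,4) + C(5,2)·C(7,3) + C(5,3)·C(7,2) + C(5,4)·C(7,1) = 21 + 175 + 350 + 210 + 35 = 791.

791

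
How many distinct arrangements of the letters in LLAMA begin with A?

With the first slot taken by A, it remains to arrange the other 4 letters (LLMA).
Those 4 letters have L appearing twice, giving (4)!/(2!) = 12.

12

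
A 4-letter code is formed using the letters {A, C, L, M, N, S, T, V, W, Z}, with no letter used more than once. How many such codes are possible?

5040

This is a permutation of 4 out of 10: P(10,4) = 10!/6!.
That product is 10 × 9 × 8 × 7 = 5040.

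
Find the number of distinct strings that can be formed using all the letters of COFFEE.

COFFEE has 6 letters with E appearing twice and F appearing twice.
So there are 6! / (2!·2!) = 180 distinguishable arrangements.

180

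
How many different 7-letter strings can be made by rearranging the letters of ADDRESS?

1260

Letter multiplicities in ADDRESS: A×1, D×2, E×1, R×1, S×2.
So there are 7! / (2!·2!) = 1260 distinguishable arrangements.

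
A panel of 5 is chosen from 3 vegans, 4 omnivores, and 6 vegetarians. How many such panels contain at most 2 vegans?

Split by how many vegans are chosen (0 through 2).
Sum: C(3,0)·C(10,5) + C(3,1)·C(10,4) + C(3,2)·C(10,3) = 252 + 630 + 360 = 1242.

1242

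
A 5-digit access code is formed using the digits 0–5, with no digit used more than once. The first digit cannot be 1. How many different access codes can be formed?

600

The first digit has 6−1 = 5 choices (anything except 1).
The remaining 4 digits are filled from the other 5 symbols without repetition: 5 × 4 × 3 × 2 = 120.
Total: 5 × 120 = 600.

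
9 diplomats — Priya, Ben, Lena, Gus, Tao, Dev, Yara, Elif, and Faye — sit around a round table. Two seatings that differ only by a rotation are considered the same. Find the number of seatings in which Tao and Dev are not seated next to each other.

30240

Without the restriction there are (8)! = 40320 seatings.
Those with Tao next to Dev: fuse the pair into one unit and seat 8 units around a circle — 2·(7)! = 10080.
Subtracting, 40320 − 10080 = 30240.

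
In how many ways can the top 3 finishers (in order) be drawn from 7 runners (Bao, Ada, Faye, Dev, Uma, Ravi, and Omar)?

There are 7 choices for 1st place, 6 for 2nd, and 5 for 3rd.
That gives 7 × 6 × 5 = 210.

210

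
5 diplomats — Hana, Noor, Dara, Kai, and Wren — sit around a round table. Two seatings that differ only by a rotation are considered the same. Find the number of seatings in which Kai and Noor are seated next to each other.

Glue Kai and Noor into a block (2 internal orders). Seating 4 units around a circle gives (3)! arrangements.
So 2 × (3)! = 2 × 6 = 12.

12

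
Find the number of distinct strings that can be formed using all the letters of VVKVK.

10

The 5 letters of VVKVK have repeats: K appearing twice and V appearing 3 times.
Dividing 5! = 120 by 3!·2! = 12 for the repeated letters gives 10.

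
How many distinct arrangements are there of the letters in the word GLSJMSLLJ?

15120

The 9 letters of GLSJMSLLJ have repeats: J appearing twice, L appearing 3 times, and S appearing twice.
Dividing 9! = 362880 by 3!·2!·2! = 24 for the repeated letters gives 15120.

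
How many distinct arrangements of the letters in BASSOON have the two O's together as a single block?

360

Treat the 2 copies of O as a single block. The multiset to arrange is then {OO, A, B, N, S, S}, 6 items in all.
That gives (6)!/(2!) = 360 arrangements.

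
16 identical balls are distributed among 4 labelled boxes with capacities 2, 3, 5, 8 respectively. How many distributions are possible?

10

Without the upper bounds there are C(19,3) = 969 ways to split 16 among 4 boxes.
Subtract solutions that violate a single cap (substitute x_i' = x_i − (cap_i+1)): x_1 ≥ 3 gives C(16,3) = 560; x_2 ≥ 4 gives C(15,3) = 455; x_3 ≥ 6 gives C(13,3) = 286; x_4 ≥ 9 gives C(10,3) = 120. Together 1421.
Add back pairs where two caps are both exceeded: 220 + 120 + 35 + 84 + 20 + 4 = 483.
Subtract triples: 20 + 1 + 0 + 0 = 21.
By inclusion–exclusion the count is 969 − 1421 + 483 − 21 = 10.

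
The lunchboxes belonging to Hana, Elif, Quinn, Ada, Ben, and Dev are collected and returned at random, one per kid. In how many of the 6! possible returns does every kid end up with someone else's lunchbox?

265

Let Aᵢ be the assignments in which kid i gets their own lunchbox. We want the size of the complement of A₁∪…∪A_6.
By inclusion–exclusion this is Σ_{j=0}^{6} (−1)^j C(6,j)·(6−j)!.
Computing: 720 − 720 + 360 − 120 + 30 − 6 + 1 = 265.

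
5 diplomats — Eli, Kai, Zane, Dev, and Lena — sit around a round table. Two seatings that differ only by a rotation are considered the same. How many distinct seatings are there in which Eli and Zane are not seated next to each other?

12

All circular seatings of 5 people number (4)! = 24.
Seatings with Eli beside Zane: treat them as a block with 2 internal orders, giving 2 × (3)! = 12.
Subtracting, 24 − 12 = 12.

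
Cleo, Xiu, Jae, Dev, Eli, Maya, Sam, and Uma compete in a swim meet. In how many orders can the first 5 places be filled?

6720

This is an ordered selection of 5 from 8: P(8,5).
That gives 8 × 7 × 6 × 5 × 4 = 6720.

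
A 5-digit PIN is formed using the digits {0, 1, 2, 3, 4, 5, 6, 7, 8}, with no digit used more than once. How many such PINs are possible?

15120

Choose and order 5 of the 9 symbols: the first digit has 9 options, the next 8, and so on down to 5.
That product is 9 × 8 × 7 × 6 × 5 = 15120.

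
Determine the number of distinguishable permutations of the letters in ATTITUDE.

6720

The 8 letters of ATTITUDE have repeats: T appearing 3 times.
The number of distinct arrangements is 8!/(3!) = 40320/6 = 6720.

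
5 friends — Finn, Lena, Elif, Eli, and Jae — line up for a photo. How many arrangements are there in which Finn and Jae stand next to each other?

48

Place the 3 others and the Finn-Jae pair as 4 objects in a line; the pair has 2 internal arrangements.
That gives 2 × 4! = 2 × 24 = 48.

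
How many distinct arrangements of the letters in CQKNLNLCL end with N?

3360

Fix N in the last position and arrange the remaining 8 letters.
Those 8 letters have C appearing twice and L appearing 3 times, giving (8)!/(3!·2!) = 3360.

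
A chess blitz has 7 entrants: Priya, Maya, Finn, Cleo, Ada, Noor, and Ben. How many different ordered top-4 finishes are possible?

This is an ordered selection of 4 from 7: P(7,4).
That gives 7 × 6 × 5 × 4 = 840.

840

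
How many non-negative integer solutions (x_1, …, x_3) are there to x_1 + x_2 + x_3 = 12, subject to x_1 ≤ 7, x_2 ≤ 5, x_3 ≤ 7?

33

By stars and bars, unrestricted non-negative solutions to x_1+…+x_3 = 12 number C(12+2,2) = 91.
Subtract solutions that violate a single cap (substitute x_i' = x_i − (cap_i+1)): x_1 ≥ 8 gives C(6,2) = 15; x_2 ≥ 6 gives C(8,2) = 28; x_3 ≥ 8 gives C(6,2) = 15. Together 58.
No two caps can be exceeded simultaneously, so the pair terms are all 0.
By inclusion–exclusion the count is 91 − 58 + 0 = 33.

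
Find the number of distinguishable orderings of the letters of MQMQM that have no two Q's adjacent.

6

Total arrangements of MQMQM: 5!/(3!·2!) = 10.
If the two Q's are adjacent, glue them into one block, leaving 4 items to arrange: (4)!/(3!) = 4 ways.
Subtracting, 10 − 4 = 6 arrangements keep the Q's apart.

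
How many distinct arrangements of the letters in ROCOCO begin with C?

20

Fix C in the first position and arrange the remaining 5 letters.
Those 5 letters have O appearing 3 times, giving (5)!/(3!) = 20.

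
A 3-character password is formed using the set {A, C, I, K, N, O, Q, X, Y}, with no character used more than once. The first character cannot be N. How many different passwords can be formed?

The first character has 9−1 = 8 choices (anything except N).
The remaining 2 characters are filled from the other 8 symbols without repetition: 8 × 7 = 56.
Total: 8 × 56 = 448.

448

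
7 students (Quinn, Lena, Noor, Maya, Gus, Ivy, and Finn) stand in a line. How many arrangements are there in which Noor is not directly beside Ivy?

Of the 7! = 5040 arrangements, those with Noor and Ivy adjacent number 2 × 6! = 1440 (treat the pair as a block with 2 internal orders).
Complementary counting: 5040 − 1440 = 3600.

3600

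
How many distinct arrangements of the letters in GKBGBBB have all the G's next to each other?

Treat the 2 copies of G as a single block. The multiset to arrange is then {GG, B, B, B, B, K}, 6 items in all.
That gives (6)!/(4!) = 30 arrangements.

30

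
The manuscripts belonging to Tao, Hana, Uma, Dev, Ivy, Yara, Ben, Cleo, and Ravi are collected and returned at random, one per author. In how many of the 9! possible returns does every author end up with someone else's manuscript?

133496

Let Aᵢ be the assignments in which author i gets their own manuscript. We want the size of the complement of A₁∪…∪A_9.
By inclusion–exclusion this is Σ_{j=0}^{9} (−1)^j C(9,j)·(9−j)!.
Computing: 362880 − 362880 + 181440 − 60480 + 15120 − 3024 + 504 − 72 + 9 − 1 = 133496.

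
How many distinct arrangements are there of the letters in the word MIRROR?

120

MIRROR has 6 letters with R appearing 3 times.
So there are 6! / (3!) = 120 distinguishable arrangements.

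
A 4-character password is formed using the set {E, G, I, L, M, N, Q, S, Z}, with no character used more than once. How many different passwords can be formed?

This is a permutation of 4 out of 9: P(9,4) = 9!/5!.
9 × 8 × 7 × 6 = 3024.

3024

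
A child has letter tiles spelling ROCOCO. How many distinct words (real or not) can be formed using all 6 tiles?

60

The 6 letters of ROCOCO have repeats: C appearing twice and O appearing 3 times.
Dividing 6! = 720 by 3!·2! = 12 for the repeated letters gives 60.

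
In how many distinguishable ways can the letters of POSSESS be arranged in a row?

The 7 letters of POSSESS have repeats: S appearing 4 times.
The number of distinct arrangements is 7!/(4!) = 5040/24 = 210.

210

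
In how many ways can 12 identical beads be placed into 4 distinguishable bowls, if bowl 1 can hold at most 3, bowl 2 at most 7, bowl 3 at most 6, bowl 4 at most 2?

Without the upper bounds there are C(15,3) = 455 ways to split 12 among 4 bowls.
Subtract solutions that violate a single cap (substitute x_i' = x_i − (cap_i+1)): x_1 ≥ 4 gives C(11,3) = 165; x_2 ≥ 8 gives C(7,3) = 35; x_3 ≥ 7 gives C(8,3) = 56; x_4 ≥ 3 gives C(12,3) = 220. Together 476.
Add back pairs where two caps are both exceeded: 1 + 4 + 56 + 0 + 4 + 10 = 75.
By inclusion–exclusion the count is 455 − 476 + 75 = 54.

54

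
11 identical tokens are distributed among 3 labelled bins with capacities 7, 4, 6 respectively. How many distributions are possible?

Without the upper bounds there are C(13,2) = 78 ways to split 11 among 3 bins.
Subtract solutions that violate a single cap (substitute x_i' = x_i − (cap_i+1)): x_1 ≥ 8 gives C(5,2) = 10; x_2 ≥ 5 gives C(8,2) = 28; x_3 ≥ 7 gives C(6,2) = 15. Together 53.
No two caps can be exceeded simultaneously, so the pair terms are all 0.
By inclusion–exclusion the count is 78 − 53 + 0 = 25.

25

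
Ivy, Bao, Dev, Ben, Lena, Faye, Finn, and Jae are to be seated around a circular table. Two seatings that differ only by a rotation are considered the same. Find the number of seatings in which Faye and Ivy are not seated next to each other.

All circular seatings of 8 people number (7)! = 5040.
Those with Faye next to Ivy: fuse the pair into one unit and seat 7 units around a circle — 2·(6)! = 1440.
Subtracting, 5040 − 1440 = 3600.

3600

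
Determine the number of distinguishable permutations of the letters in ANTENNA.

ANTENNA has 7 letters with A appearing twice and N appearing 3 times.
Dividing 7! = 5040 by 3!·2! = 12 for the repeated letters gives 420.

420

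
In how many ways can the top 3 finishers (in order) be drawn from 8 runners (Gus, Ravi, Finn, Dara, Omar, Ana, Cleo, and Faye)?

336

This is an ordered selection of 3 from 8: P(8,3).
That gives 8 × 7 × 6 = 336.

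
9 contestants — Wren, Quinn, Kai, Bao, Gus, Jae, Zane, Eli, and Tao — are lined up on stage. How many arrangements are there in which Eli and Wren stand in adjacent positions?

80640

Glue Eli and Wren into one block (2 internal orders), leaving 8 units to arrange in a row.
So the count is 2·(8)! = 80640.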